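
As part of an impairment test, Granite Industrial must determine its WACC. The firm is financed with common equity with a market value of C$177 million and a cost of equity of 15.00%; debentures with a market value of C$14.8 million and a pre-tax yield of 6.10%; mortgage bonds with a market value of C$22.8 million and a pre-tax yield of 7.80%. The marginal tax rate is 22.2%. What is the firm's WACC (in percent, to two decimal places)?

13.34%

Total capital V = 177 + 14.8 + 22.8 = 214.6.
Equity: weight = 177/214.6 = 0.8248; cost = 15%.
Debentures: weight = 14.8/214.6 = 0.0690; after-tax cost = 6.1% × (1 − 22.2%) = 4.7458%.
Mortgage bonds: weight = 22.8/214.6 = 0.1062; after-tax cost = 7.8% × (1 − 22.2%) = 6.0684%.
WACC = 0.8248 × 15.0000% + 0.0690 × 4.7458% + 0.1062 × 6.0684% = 13.3439%.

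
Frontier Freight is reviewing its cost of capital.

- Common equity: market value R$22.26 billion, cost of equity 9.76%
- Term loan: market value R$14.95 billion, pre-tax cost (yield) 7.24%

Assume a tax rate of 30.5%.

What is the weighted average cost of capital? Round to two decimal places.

7.86%

Total capital V = 22.26 + 14.95 = 37.21.
Equity: weight = 22.26/37.21 = 0.5982; cost = 9.76%.
Term loan: weight = 14.95/37.21 = 0.4018; after-tax cost = 7.24% × (1 − 30.5%) = 5.0318%.
WACC = 0.5982 × 9.7600% + 0.4018 × 5.0318% = 7.8603%.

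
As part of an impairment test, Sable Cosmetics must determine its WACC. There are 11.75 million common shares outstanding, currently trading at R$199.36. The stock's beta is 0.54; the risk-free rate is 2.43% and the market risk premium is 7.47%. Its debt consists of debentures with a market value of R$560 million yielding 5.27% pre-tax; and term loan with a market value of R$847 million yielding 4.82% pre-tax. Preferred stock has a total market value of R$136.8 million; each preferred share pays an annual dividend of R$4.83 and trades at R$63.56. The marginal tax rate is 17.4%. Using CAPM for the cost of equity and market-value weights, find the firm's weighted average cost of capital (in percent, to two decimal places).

Cost of equity via CAPM: Re = 2.43% + 0.54 × 7.47% = 6.4638%.
Cost of preferred: Rp = 4.83 / 63.56 = 7.5991%.
Market value of equity E = 199.36 × 11.75m = 2342.48m.
Total capital V = 2342.48 + 136.8 + 560 + 847 = 3886.28.
Equity: weight = 2342.48/3886.28 = 0.6028; cost = 6.4638%.
Preferred: weight = 136.8/3886.28 = 0.0352; cost = 7.5991%.
Debentures: weight = 560/3886.28 = 0.1441; after-tax cost = 5.27% × (1 − 17.4%) = 4.3530%.
Term loan: weight = 847/3886.28 = 0.2179; after-tax cost = 4.82% × (1 − 17.4%) = 3.9813%.
WACC = 0.6028 × 6.4638% + 0.0352 × 7.5991% + 0.1441 × 4.3530% + 0.2179 × 3.9813% = 5.6586%.

5.66%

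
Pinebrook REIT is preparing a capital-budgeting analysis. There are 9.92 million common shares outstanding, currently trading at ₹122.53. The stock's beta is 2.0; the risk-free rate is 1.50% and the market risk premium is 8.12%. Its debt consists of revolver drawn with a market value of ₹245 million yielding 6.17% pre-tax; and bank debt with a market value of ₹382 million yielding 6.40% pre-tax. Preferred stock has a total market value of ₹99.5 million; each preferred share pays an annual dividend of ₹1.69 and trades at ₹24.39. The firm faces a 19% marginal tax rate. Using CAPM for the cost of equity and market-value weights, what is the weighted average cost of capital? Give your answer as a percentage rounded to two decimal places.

Cost of equity via CAPM: Re = 1.5% + 2.0 × 8.12% = 17.7400%.
Cost of preferred: Rp = 1.69 / 24.39 = 6.9291%.
Market value of equity E = 122.53 × 9.92m = 1215.4976m.
Total capital V = 1215.4976 + 99.5 + 245 + 382 = 1941.9976.
Equity: weight = 1215.4976/1941.9976 = 0.6259; cost = 17.74%.
Preferred: weight = 99.5/1941.9976 = 0.0512; cost = 6.9291%.
Revolver drawn: weight = 245/1941.9976 = 0.1262; after-tax cost = 6.17% × (1 − 19%) = 4.9977%.
Bank debt: weight = 382/1941.9976 = 0.1967; after-tax cost = 6.4% × (1 − 19%) = 5.1840%.
WACC = 0.6259 × 17.7400% + 0.0512 × 6.9291% + 0.1262 × 4.9977% + 0.1967 × 5.1840% = 13.1087%.

13.11%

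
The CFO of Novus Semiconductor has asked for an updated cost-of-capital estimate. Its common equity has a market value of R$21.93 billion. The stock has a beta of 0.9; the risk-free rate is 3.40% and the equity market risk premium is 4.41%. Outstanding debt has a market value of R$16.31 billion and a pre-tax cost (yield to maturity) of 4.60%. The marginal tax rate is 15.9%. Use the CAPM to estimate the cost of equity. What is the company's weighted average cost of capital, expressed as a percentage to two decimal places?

5.88%

Cost of equity via CAPM: Re = 3.4% + 0.9 × 4.41% = 7.3690%.
Total capital V = 21.93 + 16.31 = 38.24.
Equity: weight = 21.93/38.24 = 0.5735; cost = 7.369%.
Debt: weight = 16.31/38.24 = 0.4265; after-tax cost = 4.6% × (1 − 15.9%) = 3.8686%.
WACC = 0.5735 × 7.3690% + 0.4265 × 3.8686% = 5.8760%.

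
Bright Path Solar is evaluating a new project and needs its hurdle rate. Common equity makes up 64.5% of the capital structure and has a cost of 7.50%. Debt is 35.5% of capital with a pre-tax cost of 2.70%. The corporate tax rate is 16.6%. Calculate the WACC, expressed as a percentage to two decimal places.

5.64%

After-tax cost of debt = 2.7% × (1 − 16.6%) = 2.2518%.
WACC = 0.645 × 7.5000% + 0.355 × 2.2518% = 5.6369%.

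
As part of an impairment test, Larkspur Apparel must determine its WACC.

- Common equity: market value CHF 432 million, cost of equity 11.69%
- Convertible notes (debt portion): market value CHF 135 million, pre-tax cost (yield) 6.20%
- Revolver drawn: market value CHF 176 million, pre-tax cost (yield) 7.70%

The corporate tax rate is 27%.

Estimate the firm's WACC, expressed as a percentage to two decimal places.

Total capital V = 432 + 135 + 176 = 743.
Equity: weight = 432/743 = 0.5814; cost = 11.69%.
Convertible notes (debt portion): weight = 135/743 = 0.1817; after-tax cost = 6.2% × (1 − 27%) = 4.5260%.
Revolver drawn: weight = 176/743 = 0.2369; after-tax cost = 7.7% × (1 − 27%) = 5.6210%.
WACC = 0.5814 × 11.6900% + 0.1817 × 4.5260% + 0.2369 × 5.6210% = 8.9507%.

8.95%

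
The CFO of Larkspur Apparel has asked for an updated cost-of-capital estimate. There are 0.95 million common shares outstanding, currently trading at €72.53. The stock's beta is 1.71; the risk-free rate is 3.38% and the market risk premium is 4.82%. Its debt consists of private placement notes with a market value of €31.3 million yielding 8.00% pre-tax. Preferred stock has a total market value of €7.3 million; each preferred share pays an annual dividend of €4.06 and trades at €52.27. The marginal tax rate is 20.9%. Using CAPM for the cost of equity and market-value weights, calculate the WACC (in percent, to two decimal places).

9.82%

Cost of equity via CAPM: Re = 3.38% + 1.71 × 4.82% = 11.6222%.
Cost of preferred: Rp = 4.06 / 52.27 = 7.7674%.
Market value of equity E = 72.53 × 0.95m = 68.9035m.
Total capital V = 68.9035 + 7.3 + 31.3 = 107.5035.
Equity: weight = 68.9035/107.5035 = 0.6409; cost = 11.6222%.
Preferred: weight = 7.3/107.5035 = 0.0679; cost = 7.7674%.
Private placement notes: weight = 31.3/107.5035 = 0.2912; after-tax cost = 8% × (1 − 20.9%) = 6.3280%.
WACC = 0.6409 × 11.6222% + 0.0679 × 7.7674% + 0.2912 × 6.3280% = 9.8190%.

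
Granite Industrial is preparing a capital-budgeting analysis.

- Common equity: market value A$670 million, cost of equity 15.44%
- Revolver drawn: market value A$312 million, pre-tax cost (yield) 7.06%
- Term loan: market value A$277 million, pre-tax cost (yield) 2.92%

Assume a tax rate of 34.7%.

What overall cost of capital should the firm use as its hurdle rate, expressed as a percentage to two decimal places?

9.78%

Total capital V = 670 + 312 + 277 = 1259.
Equity: weight = 670/1259 = 0.5322; cost = 15.44%.
Revolver drawn: weight = 312/1259 = 0.2478; after-tax cost = 7.06% × (1 − 34.7%) = 4.6102%.
Term loan: weight = 277/1259 = 0.2200; after-tax cost = 2.92% × (1 − 34.7%) = 1.9068%.
WACC = 0.5322 × 15.4400% + 0.2478 × 4.6102% + 0.2200 × 1.9068% = 9.7787%.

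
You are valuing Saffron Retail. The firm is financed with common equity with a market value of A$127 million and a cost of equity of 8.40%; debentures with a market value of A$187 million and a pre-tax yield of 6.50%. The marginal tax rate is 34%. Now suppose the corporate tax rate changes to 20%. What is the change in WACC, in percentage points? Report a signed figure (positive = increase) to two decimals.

Current WACC:
Total capital V = 127 + 187 = 314.
Equity: weight = 127/314 = 0.4045; cost = 8.4%.
Debentures: weight = 187/314 = 0.5955; after-tax cost = 6.5% × (1 − 34%) = 4.2900%.
WACC = 0.4045 × 8.4000% + 0.5955 × 4.2900% = 5.9523%.
After the change:
Total capital V = 127 + 187 = 314.
Equity: weight = 127/314 = 0.4045; cost = 8.4%.
Debentures: weight = 187/314 = 0.5955; after-tax cost = 6.5% × (1 − 20%) = 5.2000%.
WACC = 0.4045 × 8.4000% + 0.5955 × 5.2000% = 6.4943%.
Change in WACC = 6.4943% − 5.9523% = 0.5419 pp.

+0.54 pp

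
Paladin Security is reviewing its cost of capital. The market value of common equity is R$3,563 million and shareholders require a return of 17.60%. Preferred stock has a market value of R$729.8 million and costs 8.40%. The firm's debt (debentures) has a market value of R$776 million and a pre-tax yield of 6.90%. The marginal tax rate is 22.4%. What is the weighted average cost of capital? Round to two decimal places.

Total capital V = 3563 + 729.8 + 776 = 5068.8.
Equity: weight = 3563/5068.8 = 0.7029; cost = 17.6%.
Preferred: weight = 729.8/5068.8 = 0.1440; cost = 8.4%.
Debentures: weight = 776/5068.8 = 0.1531; after-tax cost = 6.9% × (1 − 22.4%) = 5.3544%.
WACC = 0.7029 × 17.6000% + 0.1440 × 8.4000% + 0.1531 × 5.3544% = 14.4007%.

14.40%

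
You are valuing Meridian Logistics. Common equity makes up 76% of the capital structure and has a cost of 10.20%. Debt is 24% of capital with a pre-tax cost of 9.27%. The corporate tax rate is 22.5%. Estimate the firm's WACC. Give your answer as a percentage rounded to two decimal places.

9.48%

After-tax cost of debt = 9.27% × (1 − 22.5%) = 7.1842%.
WACC = 0.760 × 10.2000% + 0.240 × 7.1842% = 9.4762%.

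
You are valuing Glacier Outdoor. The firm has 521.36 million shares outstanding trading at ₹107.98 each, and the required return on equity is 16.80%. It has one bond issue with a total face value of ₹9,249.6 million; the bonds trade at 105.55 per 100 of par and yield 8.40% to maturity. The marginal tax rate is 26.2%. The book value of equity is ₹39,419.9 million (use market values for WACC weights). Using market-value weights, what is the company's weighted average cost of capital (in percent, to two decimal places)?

15.23%

Market value of equity E = 107.98 × 521.36m = 56296.4528m. Market value of debt D = 9249.6m × 105.55/100 = 9762.9528m.
Total capital V = 56296.4528 + 9762.9528 = 66059.4056.
Equity: weight = 56296.4528/66059.4056 = 0.8522; cost = 16.8%.
Bonds outstanding: weight = 9762.9528/66059.4056 = 0.1478; after-tax cost = 8.4% × (1 − 26.2%) = 6.1992%.
WACC = 0.8522 × 16.8000% + 0.1478 × 6.1992% = 15.2333%.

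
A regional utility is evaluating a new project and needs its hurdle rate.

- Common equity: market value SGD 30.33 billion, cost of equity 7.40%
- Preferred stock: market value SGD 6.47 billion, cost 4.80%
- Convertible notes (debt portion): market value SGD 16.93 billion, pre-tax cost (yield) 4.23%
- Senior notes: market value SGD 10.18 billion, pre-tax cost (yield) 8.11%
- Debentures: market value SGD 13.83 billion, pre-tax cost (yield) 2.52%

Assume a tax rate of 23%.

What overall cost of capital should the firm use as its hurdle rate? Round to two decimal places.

5.16%

Total capital V = 30.33 + 6.47 + 16.93 + 10.18 + 13.83 = 77.74.
Equity: weight = 30.33/77.74 = 0.3901; cost = 7.4%.
Preferred: weight = 6.47/77.74 = 0.0832; cost = 4.8%.
Convertible notes (debt portion): weight = 16.93/77.74 = 0.2178; after-tax cost = 4.23% × (1 − 23%) = 3.2571%.
Senior notes: weight = 10.18/77.74 = 0.1309; after-tax cost = 8.11% × (1 − 23%) = 6.2447%.
Debentures: weight = 13.83/77.74 = 0.1779; after-tax cost = 2.52% × (1 − 23%) = 1.9404%.
WACC = 0.3901 × 7.4000% + 0.0832 × 4.8000% + 0.2178 × 3.2571% + 0.1309 × 6.2447% + 0.1779 × 1.9404% = 5.1588%.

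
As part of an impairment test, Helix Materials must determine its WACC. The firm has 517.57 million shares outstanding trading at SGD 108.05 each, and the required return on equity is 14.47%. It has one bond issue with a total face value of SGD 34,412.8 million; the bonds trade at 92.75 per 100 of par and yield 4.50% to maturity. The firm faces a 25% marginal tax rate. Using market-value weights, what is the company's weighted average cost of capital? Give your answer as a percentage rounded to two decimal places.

10.44%

Market value of equity E = 108.05 × 517.57m = 55923.4385m. Market value of debt D = 34412.8m × 92.75/100 = 31917.872m.
Total capital V = 55923.4385 + 31917.872 = 87841.3105.
Equity: weight = 55923.4385/87841.3105 = 0.6366; cost = 14.47%.
Bonds outstanding: weight = 31917.872/87841.3105 = 0.3634; after-tax cost = 4.5% × (1 − 25%) = 3.3750%.
WACC = 0.6366 × 14.4700% + 0.3634 × 3.3750% = 10.4385%.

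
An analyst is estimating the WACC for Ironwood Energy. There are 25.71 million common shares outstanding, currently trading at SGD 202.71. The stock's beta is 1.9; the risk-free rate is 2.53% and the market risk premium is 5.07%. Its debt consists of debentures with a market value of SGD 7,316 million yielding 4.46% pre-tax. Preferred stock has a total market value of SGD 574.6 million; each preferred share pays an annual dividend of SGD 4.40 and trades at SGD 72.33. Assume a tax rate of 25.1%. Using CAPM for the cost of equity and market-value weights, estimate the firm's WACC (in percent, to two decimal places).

6.97%

Cost of equity via CAPM: Re = 2.53% + 1.9 × 5.07% = 12.1630%.
Cost of preferred: Rp = 4.4 / 72.33 = 6.0832%.
Market value of equity E = 202.71 × 25.71m = 5211.6741m.
Total capital V = 5211.6741 + 574.6 + 7316 = 13102.2741.
Equity: weight = 5211.6741/13102.2741 = 0.3978; cost = 12.163%.
Preferred: weight = 574.6/13102.2741 = 0.0439; cost = 6.0832%.
Debentures: weight = 7316/13102.2741 = 0.5584; after-tax cost = 4.46% × (1 − 25.1%) = 3.3405%.
WACC = 0.3978 × 12.1630% + 0.0439 × 6.0832% + 0.5584 × 3.3405% = 6.9701%.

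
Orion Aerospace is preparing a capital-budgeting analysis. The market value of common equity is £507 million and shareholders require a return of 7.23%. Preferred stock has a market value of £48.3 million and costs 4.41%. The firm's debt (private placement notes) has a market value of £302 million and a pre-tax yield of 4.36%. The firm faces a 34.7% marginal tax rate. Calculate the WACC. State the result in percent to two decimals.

5.53%

Total capital V = 507 + 48.3 + 302 = 857.3.
Equity: weight = 507/857.3 = 0.5914; cost = 7.23%.
Preferred: weight = 48.3/857.3 = 0.0563; cost = 4.41%.
Private placement notes: weight = 302/857.3 = 0.3523; after-tax cost = 4.36% × (1 − 34.7%) = 2.8471%.
WACC = 0.5914 × 7.2300% + 0.0563 × 4.4100% + 0.3523 × 2.8471% = 5.5272%.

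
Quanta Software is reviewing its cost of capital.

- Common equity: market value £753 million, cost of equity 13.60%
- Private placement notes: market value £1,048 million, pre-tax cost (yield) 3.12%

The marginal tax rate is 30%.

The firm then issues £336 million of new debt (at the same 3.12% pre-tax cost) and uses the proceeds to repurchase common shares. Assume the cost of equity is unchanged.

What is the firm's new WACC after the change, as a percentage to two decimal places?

4.83%

After the change:
Total capital V = 417 + 1384 = 1801.
Equity: weight = 417/1801 = 0.2315; cost = 13.6%.
Private placement notes: weight = 1384/1801 = 0.7685; after-tax cost = 3.12% × (1 − 30%) = 2.1840%.
WACC = 0.2315 × 13.6000% + 0.7685 × 2.1840% = 4.8272%.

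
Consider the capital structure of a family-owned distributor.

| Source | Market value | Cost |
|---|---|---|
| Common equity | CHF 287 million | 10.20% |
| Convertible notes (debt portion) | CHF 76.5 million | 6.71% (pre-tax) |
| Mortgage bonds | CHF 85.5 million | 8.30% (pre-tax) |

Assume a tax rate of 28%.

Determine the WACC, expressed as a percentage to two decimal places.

8.48%

Total capital V = 287 + 76.5 + 85.5 = 449.
Equity: weight = 287/449 = 0.6392; cost = 10.2%.
Convertible notes (debt portion): weight = 76.5/449 = 0.1704; after-tax cost = 6.71% × (1 − 28%) = 4.8312%.
Mortgage bonds: weight = 85.5/449 = 0.1904; after-tax cost = 8.3% × (1 − 28%) = 5.9760%.
WACC = 0.6392 × 10.2000% + 0.1704 × 4.8312% + 0.1904 × 5.9760% = 8.4809%.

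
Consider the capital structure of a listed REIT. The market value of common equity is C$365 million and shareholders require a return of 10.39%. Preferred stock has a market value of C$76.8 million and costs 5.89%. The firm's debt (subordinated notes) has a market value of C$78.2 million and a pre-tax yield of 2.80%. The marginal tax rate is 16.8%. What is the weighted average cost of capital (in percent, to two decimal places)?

8.51%

Total capital V = 365 + 76.8 + 78.2 = 520.
Equity: weight = 365/520 = 0.7019; cost = 10.39%.
Preferred: weight = 76.8/520 = 0.1477; cost = 5.89%.
Subordinated notes: weight = 78.2/520 = 0.1504; after-tax cost = 2.8% × (1 − 16.8%) = 2.3296%.
WACC = 0.7019 × 10.3900% + 0.1477 × 5.8900% + 0.1504 × 2.3296% = 8.5132%.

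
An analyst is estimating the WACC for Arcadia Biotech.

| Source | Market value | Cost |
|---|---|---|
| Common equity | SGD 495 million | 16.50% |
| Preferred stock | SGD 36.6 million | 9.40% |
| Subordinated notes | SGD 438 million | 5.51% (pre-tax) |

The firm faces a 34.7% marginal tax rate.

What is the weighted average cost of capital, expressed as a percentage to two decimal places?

Total capital V = 495 + 36.6 + 438 = 969.6.
Equity: weight = 495/969.6 = 0.5105; cost = 16.5%.
Preferred: weight = 36.6/969.6 = 0.0377; cost = 9.4%.
Subordinated notes: weight = 438/969.6 = 0.4517; after-tax cost = 5.51% × (1 − 34.7%) = 3.5980%.
WACC = 0.5105 × 16.5000% + 0.0377 × 9.4000% + 0.4517 × 3.5980% = 10.4038%.

10.40%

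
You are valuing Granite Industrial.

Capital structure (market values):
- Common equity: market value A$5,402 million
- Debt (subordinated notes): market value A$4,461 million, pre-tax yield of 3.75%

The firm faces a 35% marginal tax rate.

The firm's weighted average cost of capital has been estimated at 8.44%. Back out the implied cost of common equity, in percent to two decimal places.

Total capital V = 5402 + 4461 = 9863.
Equity weight = 5402/9863 = 0.5477.
Subordinated notes weight = 4461/9863 = 0.4523.
Debt contribution = 0.4523 × 3.75% × (1 − 35%) = 1.1025%.
Required equity contribution = 8.44% − 1.1025% = 7.3375%.
Re = 7.3375% / 0.5477 = 13.3969%.

13.40%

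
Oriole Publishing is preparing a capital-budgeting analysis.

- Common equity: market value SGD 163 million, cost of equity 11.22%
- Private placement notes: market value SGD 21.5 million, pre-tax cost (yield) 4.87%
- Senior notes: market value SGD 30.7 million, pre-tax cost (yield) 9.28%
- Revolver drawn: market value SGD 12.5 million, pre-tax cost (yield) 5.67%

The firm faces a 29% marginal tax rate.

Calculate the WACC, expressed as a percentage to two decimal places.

9.47%

Total capital V = 163 + 21.5 + 30.7 + 12.5 = 227.7.
Equity: weight = 163/227.7 = 0.7159; cost = 11.22%.
Private placement notes: weight = 21.5/227.7 = 0.0944; after-tax cost = 4.87% × (1 − 29%) = 3.4577%.
Senior notes: weight = 30.7/227.7 = 0.1348; after-tax cost = 9.28% × (1 − 29%) = 6.5888%.
Revolver drawn: weight = 12.5/227.7 = 0.0549; after-tax cost = 5.67% × (1 − 29%) = 4.0257%.
WACC = 0.7159 × 11.2200% + 0.0944 × 3.4577% + 0.1348 × 6.5888% + 0.0549 × 4.0257% = 9.4677%.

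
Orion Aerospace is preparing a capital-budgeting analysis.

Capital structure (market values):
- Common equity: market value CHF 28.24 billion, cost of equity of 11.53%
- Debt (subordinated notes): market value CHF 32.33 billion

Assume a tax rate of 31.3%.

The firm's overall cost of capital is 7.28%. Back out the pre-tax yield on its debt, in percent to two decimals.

Total capital V = 28.24 + 32.33 = 60.57.
Equity weight = 28.24/60.57 = 0.4662.
Subordinated notes weight = 32.33/60.57 = 0.5338.
Equity contribution = 0.4662 × 11.53% = 5.3757%.
Remaining for debt = 7.28% − 5.3757% = 1.9043%.
Rd × (1 − 31.3%) × 0.5338 = 1.9043%  ⇒  Rd = 5.1931%.

5.19%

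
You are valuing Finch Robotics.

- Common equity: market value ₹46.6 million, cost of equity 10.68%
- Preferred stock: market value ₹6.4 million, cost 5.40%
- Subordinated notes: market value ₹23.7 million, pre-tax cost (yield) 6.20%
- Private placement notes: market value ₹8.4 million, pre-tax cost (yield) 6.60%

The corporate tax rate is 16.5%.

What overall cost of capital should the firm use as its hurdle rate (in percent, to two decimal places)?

Total capital V = 46.6 + 6.4 + 23.7 + 8.4 = 85.1.
Equity: weight = 46.6/85.1 = 0.5476; cost = 10.68%.
Preferred: weight = 6.4/85.1 = 0.0752; cost = 5.4%.
Subordinated notes: weight = 23.7/85.1 = 0.2785; after-tax cost = 6.2% × (1 − 16.5%) = 5.1770%.
Private placement notes: weight = 8.4/85.1 = 0.0987; after-tax cost = 6.6% × (1 − 16.5%) = 5.5110%.
WACC = 0.5476 × 10.6800% + 0.0752 × 5.4000% + 0.2785 × 5.1770% + 0.0987 × 5.5110% = 8.2401%.

8.24%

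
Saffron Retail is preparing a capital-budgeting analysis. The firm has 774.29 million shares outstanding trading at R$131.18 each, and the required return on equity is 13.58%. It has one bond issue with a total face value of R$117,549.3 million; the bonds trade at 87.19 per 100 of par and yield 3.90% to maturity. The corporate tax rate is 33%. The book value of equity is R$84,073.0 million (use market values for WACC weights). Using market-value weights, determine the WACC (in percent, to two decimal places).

Market value of equity E = 131.18 × 774.29m = 101571.3622m. Market value of debt D = 117549.3m × 87.19/100 = 102491.23467m.
Total capital V = 101571.3622 + 102491.23467 = 204062.59687.
Equity: weight = 101571.3622/204062.59687 = 0.4977; cost = 13.58%.
Bonds outstanding: weight = 102491.23467/204062.59687 = 0.5023; after-tax cost = 3.9% × (1 − 33%) = 2.6130%.
WACC = 0.4977 × 13.5800% + 0.5023 × 2.6130% = 8.0718%.

8.07%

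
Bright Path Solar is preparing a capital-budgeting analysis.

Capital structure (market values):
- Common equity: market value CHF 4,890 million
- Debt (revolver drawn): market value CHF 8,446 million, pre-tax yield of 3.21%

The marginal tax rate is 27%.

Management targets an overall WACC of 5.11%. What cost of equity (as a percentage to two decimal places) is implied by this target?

9.89%

Total capital V = 4890 + 8446 = 13336.
Equity weight = 4890/13336 = 0.3667.
Revolver drawn weight = 8446/13336 = 0.6333.
Debt contribution = 0.6333 × 3.21% × (1 − 27%) = 1.4841%.
Required equity contribution = 5.11% − 1.4841% = 3.6259%.
Re = 3.6259% / 0.3667 = 9.8886%.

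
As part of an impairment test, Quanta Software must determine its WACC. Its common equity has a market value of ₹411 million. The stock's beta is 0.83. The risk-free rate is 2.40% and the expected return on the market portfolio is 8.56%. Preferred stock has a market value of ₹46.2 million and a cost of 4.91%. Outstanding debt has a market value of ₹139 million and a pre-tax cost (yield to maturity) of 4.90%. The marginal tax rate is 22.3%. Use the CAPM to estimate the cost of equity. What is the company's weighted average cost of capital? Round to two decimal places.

6.45%

Market risk premium = 8.56% − 2.4% = 6.16%.
Cost of equity via CAPM: Re = 2.4% + 0.83 × 6.16% = 7.5128%.
Total capital V = 411 + 46.2 + 139 = 596.2.
Equity: weight = 411/596.2 = 0.6894; cost = 7.5128%.
Preferred: weight = 46.2/596.2 = 0.0775; cost = 4.91%.
Debt: weight = 139/596.2 = 0.2331; after-tax cost = 4.9% × (1 − 22.3%) = 3.8073%.
WACC = 0.6894 × 7.5128% + 0.0775 × 4.9100% + 0.2331 × 3.8073% = 6.4472%.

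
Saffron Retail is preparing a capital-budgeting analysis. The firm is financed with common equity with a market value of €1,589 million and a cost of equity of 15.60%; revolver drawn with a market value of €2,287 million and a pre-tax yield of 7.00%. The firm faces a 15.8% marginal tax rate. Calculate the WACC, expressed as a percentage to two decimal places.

Total capital V = 1589 + 2287 = 3876.
Equity: weight = 1589/3876 = 0.4100; cost = 15.6%.
Revolver drawn: weight = 2287/3876 = 0.5900; after-tax cost = 7% × (1 − 15.8%) = 5.8940%.
WACC = 0.4100 × 15.6000% + 0.5900 × 5.8940% = 9.8731%.

9.87%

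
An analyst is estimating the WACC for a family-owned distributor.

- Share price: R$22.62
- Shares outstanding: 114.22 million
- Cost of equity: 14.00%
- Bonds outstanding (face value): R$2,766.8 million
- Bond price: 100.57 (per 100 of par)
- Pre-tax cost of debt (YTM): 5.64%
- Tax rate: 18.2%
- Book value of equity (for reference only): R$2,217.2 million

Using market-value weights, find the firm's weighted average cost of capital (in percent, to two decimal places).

Market value of equity E = 22.62 × 114.22m = 2583.6564m. Market value of debt D = 2766.8m × 100.57/100 = 2782.57076m.
Total capital V = 2583.6564 + 2782.57076 = 5366.22716.
Equity: weight = 2583.6564/5366.22716 = 0.4815; cost = 14%.
Bonds outstanding: weight = 2782.57076/5366.22716 = 0.5185; after-tax cost = 5.64% × (1 − 18.2%) = 4.6135%.
WACC = 0.4815 × 14.0000% + 0.5185 × 4.6135% = 9.1328%.

9.13%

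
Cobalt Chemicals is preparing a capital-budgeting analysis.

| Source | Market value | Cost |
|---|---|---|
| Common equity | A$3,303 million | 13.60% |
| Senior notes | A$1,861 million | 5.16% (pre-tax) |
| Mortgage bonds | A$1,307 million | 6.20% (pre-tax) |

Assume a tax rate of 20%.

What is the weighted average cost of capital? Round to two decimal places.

Total capital V = 3303 + 1861 + 1307 = 6471.
Equity: weight = 3303/6471 = 0.5104; cost = 13.6%.
Senior notes: weight = 1861/6471 = 0.2876; after-tax cost = 5.16% × (1 − 20%) = 4.1280%.
Mortgage bonds: weight = 1307/6471 = 0.2020; after-tax cost = 6.2% × (1 − 20%) = 4.9600%.
WACC = 0.5104 × 13.6000% + 0.2876 × 4.1280% + 0.2020 × 4.9600% = 9.1308%.

9.13%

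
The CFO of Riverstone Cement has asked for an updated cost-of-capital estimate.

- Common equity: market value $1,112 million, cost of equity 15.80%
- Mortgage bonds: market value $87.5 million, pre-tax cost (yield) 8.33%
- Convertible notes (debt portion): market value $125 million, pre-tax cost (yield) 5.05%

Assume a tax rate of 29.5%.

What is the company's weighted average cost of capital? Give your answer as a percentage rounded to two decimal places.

13.99%

Total capital V = 1112 + 87.5 + 125 = 1324.5.
Equity: weight = 1112/1324.5 = 0.8396; cost = 15.8%.
Mortgage bonds: weight = 87.5/1324.5 = 0.0661; after-tax cost = 8.33% × (1 − 29.5%) = 5.8727%.
Convertible notes (debt portion): weight = 125/1324.5 = 0.0944; after-tax cost = 5.05% × (1 − 29.5%) = 3.5603%.
WACC = 0.8396 × 15.8000% + 0.0661 × 5.8727% + 0.0944 × 3.5603% = 13.9890%.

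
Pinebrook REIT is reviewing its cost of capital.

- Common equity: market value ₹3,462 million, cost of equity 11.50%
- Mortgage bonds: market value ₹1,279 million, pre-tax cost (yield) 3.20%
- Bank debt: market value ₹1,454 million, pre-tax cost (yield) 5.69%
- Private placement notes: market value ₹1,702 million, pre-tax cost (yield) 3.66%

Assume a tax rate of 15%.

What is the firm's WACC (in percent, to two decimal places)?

Total capital V = 3462 + 1279 + 1454 + 1702 = 7897.
Equity: weight = 3462/7897 = 0.4384; cost = 11.5%.
Mortgage bonds: weight = 1279/7897 = 0.1620; after-tax cost = 3.2% × (1 − 15%) = 2.7200%.
Bank debt: weight = 1454/7897 = 0.1841; after-tax cost = 5.69% × (1 − 15%) = 4.8365%.
Private placement notes: weight = 1702/7897 = 0.2155; after-tax cost = 3.66% × (1 − 15%) = 3.1110%.
WACC = 0.4384 × 11.5000% + 0.1620 × 2.7200% + 0.1841 × 4.8365% + 0.2155 × 3.1110% = 7.0431%.

7.04%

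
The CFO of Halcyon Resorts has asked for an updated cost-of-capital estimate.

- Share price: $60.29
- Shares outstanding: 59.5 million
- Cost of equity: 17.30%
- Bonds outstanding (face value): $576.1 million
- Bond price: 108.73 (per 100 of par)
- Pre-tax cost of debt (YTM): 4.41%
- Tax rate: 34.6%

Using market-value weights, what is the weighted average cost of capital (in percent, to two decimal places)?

15.16%

Market value of equity E = 60.29 × 59.5m = 3587.255m. Market value of debt D = 576.1m × 108.73/100 = 626.39353m.
Total capital V = 3587.255 + 626.39353 = 4213.64853.
Equity: weight = 3587.255/4213.64853 = 0.8513; cost = 17.3%.
Bonds outstanding: weight = 626.39353/4213.64853 = 0.1487; after-tax cost = 4.41% × (1 − 34.6%) = 2.8841%.
WACC = 0.8513 × 17.3000% + 0.1487 × 2.8841% = 15.1570%.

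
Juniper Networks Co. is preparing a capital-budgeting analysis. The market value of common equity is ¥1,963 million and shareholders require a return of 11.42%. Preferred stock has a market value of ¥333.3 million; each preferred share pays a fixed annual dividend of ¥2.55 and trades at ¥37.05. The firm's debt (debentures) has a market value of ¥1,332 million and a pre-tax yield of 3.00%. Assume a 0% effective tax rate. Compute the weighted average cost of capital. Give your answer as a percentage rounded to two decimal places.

7.91%

Cost of preferred: Rp = 2.55 / 37.05 = 6.8826%.
Total capital V = 1963 + 333.3 + 1332 = 3628.3.
Equity: weight = 1963/3628.3 = 0.5410; cost = 11.42%.
Preferred: weight = 333.3/3628.3 = 0.0919; cost = 6.8826%.
Debentures: weight = 1332/3628.3 = 0.3671; after-tax cost = 3% × (1 − 0%) = 3.0000%.
WACC = 0.5410 × 11.4200% + 0.0919 × 6.8826% + 0.3671 × 3.0000% = 7.9121%.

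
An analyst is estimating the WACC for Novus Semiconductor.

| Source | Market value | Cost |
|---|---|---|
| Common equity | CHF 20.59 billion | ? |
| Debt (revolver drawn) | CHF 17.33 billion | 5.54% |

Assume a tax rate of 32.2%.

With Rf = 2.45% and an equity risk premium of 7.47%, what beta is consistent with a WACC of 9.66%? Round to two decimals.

Total capital V = 20.59 + 17.33 = 37.92.
Equity weight = 20.59/37.92 = 0.5430.
Revolver drawn weight = 17.33/37.92 = 0.4570.
Debt contribution = 0.4570 × 5.54% × (1 − 32.2%) = 1.7166%.
Required equity contribution = 9.66% − 1.7166% = 7.9434%  ⇒  Re = 14.6291%.
CAPM: 14.6291% = 2.45% + β × 7.47%  ⇒  β = 1.6304.

1.63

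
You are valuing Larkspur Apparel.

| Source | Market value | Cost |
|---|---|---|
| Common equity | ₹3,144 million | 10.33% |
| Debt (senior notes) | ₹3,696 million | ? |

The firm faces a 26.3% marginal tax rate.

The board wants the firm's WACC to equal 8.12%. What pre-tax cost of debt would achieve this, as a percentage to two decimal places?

8.47%

Total capital V = 3144 + 3696 = 6840.
Equity weight = 3144/6840 = 0.4596.
Senior notes weight = 3696/6840 = 0.5404.
Equity contribution = 0.4596 × 10.33% = 4.7482%.
Remaining for debt = 8.12% − 4.7482% = 3.3718%.
Rd × (1 − 26.3%) × 0.5404 = 3.3718%  ⇒  Rd = 8.4668%.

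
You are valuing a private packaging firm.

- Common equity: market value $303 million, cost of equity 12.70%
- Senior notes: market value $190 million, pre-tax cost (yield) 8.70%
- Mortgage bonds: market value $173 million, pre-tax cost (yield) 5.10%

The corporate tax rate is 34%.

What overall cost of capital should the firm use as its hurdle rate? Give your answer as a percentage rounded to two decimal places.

Total capital V = 303 + 190 + 173 = 666.
Equity: weight = 303/666 = 0.4550; cost = 12.7%.
Senior notes: weight = 190/666 = 0.2853; after-tax cost = 8.7% × (1 − 34%) = 5.7420%.
Mortgage bonds: weight = 173/666 = 0.2598; after-tax cost = 5.1% × (1 − 34%) = 3.3660%.
WACC = 0.4550 × 12.7000% + 0.2853 × 5.7420% + 0.2598 × 3.3660% = 8.2904%.

8.29%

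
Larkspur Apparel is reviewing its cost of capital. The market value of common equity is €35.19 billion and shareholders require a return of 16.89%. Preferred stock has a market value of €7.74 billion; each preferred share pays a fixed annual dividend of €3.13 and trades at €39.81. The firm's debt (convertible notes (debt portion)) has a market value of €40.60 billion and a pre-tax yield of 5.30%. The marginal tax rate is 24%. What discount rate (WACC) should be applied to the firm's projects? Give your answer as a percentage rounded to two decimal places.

9.80%

Cost of preferred: Rp = 3.13 / 39.81 = 7.8623%.
Total capital V = 35.19 + 7.74 + 40.6 = 83.53.
Equity: weight = 35.19/83.53 = 0.4213; cost = 16.89%.
Preferred: weight = 7.74/83.53 = 0.0927; cost = 7.8623%.
Convertible notes (debt portion): weight = 40.6/83.53 = 0.4861; after-tax cost = 5.3% × (1 − 24%) = 4.0280%.
WACC = 0.4213 × 16.8900% + 0.0927 × 7.8623% + 0.4861 × 4.0280% = 9.8019%.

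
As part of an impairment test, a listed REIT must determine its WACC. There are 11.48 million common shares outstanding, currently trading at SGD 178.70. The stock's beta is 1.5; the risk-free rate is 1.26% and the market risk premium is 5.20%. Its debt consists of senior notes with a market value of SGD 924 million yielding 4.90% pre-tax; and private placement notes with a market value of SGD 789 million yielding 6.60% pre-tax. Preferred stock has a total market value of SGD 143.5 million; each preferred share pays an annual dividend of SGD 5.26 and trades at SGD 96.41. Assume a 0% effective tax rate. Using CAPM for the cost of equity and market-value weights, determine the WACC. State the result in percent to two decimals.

7.45%

Cost of equity via CAPM: Re = 1.26% + 1.5 × 5.2% = 9.0600%.
Cost of preferred: Rp = 5.26 / 96.41 = 5.4559%.
Market value of equity E = 178.7 × 11.48m = 2051.476m.
Total capital V = 2051.476 + 143.5 + 924 + 789 = 3907.976.
Equity: weight = 2051.476/3907.976 = 0.5249; cost = 9.06%.
Preferred: weight = 143.5/3907.976 = 0.0367; cost = 5.4559%.
Senior notes: weight = 924/3907.976 = 0.2364; after-tax cost = 4.9% × (1 − 0%) = 4.9000%.
Private placement notes: weight = 789/3907.976 = 0.2019; after-tax cost = 6.6% × (1 − 0%) = 6.6000%.
WACC = 0.5249 × 9.0600% + 0.0367 × 5.4559% + 0.2364 × 4.9000% + 0.2019 × 6.6000% = 7.4474%.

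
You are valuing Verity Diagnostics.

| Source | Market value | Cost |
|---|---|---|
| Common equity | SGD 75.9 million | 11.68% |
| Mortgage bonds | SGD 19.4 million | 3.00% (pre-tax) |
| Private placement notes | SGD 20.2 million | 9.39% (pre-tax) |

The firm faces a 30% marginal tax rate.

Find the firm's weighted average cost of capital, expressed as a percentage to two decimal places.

Total capital V = 75.9 + 19.4 + 20.2 = 115.5.
Equity: weight = 75.9/115.5 = 0.6571; cost = 11.68%.
Mortgage bonds: weight = 19.4/115.5 = 0.1680; after-tax cost = 3% × (1 − 30%) = 2.1000%.
Private placement notes: weight = 20.2/115.5 = 0.1749; after-tax cost = 9.39% × (1 − 30%) = 6.5730%.
WACC = 0.6571 × 11.6800% + 0.1680 × 2.1000% + 0.1749 × 6.5730% = 9.1777%.

9.18%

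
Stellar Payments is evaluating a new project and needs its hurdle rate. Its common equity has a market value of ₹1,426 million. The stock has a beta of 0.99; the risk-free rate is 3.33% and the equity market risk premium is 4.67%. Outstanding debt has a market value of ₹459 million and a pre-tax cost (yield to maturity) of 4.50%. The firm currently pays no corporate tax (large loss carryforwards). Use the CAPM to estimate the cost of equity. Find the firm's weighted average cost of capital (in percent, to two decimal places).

7.11%

Cost of equity via CAPM: Re = 3.33% + 0.99 × 4.67% = 7.9533%.
Total capital V = 1426 + 459 = 1885.
Equity: weight = 1426/1885 = 0.7565; cost = 7.9533%.
Debt: weight = 459/1885 = 0.2435; after-tax cost = 4.5% × (1 − 0%) = 4.5000%.
WACC = 0.7565 × 7.9533% + 0.2435 × 4.5000% = 7.1124%.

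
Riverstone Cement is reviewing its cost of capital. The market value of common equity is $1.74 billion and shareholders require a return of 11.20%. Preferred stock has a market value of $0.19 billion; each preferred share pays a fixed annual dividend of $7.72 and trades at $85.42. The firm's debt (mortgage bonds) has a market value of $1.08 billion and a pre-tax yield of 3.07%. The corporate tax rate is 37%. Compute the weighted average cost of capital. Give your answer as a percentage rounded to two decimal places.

7.74%

Cost of preferred: Rp = 7.72 / 85.42 = 9.0377%.
Total capital V = 1.74 + 0.19 + 1.08 = 3.01.
Equity: weight = 1.74/3.01 = 0.5781; cost = 11.2%.
Preferred: weight = 0.19/3.01 = 0.0631; cost = 9.0377%.
Mortgage bonds: weight = 1.08/3.01 = 0.3588; after-tax cost = 3.07% × (1 − 37%) = 1.9341%.
WACC = 0.5781 × 11.2000% + 0.0631 × 9.0377% + 0.3588 × 1.9341% = 7.7389%.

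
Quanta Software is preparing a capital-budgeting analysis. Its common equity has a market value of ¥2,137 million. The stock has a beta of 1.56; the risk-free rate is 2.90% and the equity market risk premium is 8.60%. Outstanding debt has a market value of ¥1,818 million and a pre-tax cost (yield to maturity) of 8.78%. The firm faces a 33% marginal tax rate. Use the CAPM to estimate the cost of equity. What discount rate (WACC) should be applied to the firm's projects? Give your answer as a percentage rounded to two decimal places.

Cost of equity via CAPM: Re = 2.9% + 1.56 × 8.6% = 16.3160%.
Total capital V = 2137 + 1818 = 3955.
Equity: weight = 2137/3955 = 0.5403; cost = 16.316%.
Debt: weight = 1818/3955 = 0.4597; after-tax cost = 8.78% × (1 − 33%) = 5.8826%.
WACC = 0.5403 × 16.3160% + 0.4597 × 5.8826% = 11.5201%.

11.52%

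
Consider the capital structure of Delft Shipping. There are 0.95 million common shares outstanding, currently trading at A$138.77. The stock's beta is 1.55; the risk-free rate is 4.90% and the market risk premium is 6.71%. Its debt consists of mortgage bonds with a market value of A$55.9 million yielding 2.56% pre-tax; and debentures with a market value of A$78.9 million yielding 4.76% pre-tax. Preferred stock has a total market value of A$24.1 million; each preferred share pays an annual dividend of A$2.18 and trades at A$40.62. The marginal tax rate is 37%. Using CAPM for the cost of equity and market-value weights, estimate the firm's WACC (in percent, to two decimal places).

Cost of equity via CAPM: Re = 4.9% + 1.55 × 6.71% = 15.3005%.
Cost of preferred: Rp = 2.18 / 40.62 = 5.3668%.
Market value of equity E = 138.77 × 0.95m = 131.8315m.
Total capital V = 131.8315 + 24.1 + 55.9 + 78.9 = 290.7315.
Equity: weight = 131.8315/290.7315 = 0.4534; cost = 15.3005%.
Preferred: weight = 24.1/290.7315 = 0.0829; cost = 5.3668%.
Mortgage bonds: weight = 55.9/290.7315 = 0.1923; after-tax cost = 2.56% × (1 − 37%) = 1.6128%.
Debentures: weight = 78.9/290.7315 = 0.2714; after-tax cost = 4.76% × (1 − 37%) = 2.9988%.
WACC = 0.4534 × 15.3005% + 0.0829 × 5.3668% + 0.1923 × 1.6128% + 0.2714 × 2.9988% = 8.5068%.

8.51%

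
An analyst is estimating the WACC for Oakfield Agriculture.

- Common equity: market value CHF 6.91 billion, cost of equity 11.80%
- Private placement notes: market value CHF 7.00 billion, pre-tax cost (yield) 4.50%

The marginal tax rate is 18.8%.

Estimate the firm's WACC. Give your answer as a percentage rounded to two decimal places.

Total capital V = 6.91 + 7 = 13.91.
Equity: weight = 6.91/13.91 = 0.4968; cost = 11.8%.
Private placement notes: weight = 7/13.91 = 0.5032; after-tax cost = 4.5% × (1 − 18.8%) = 3.6540%.
WACC = 0.4968 × 11.8000% + 0.5032 × 3.6540% = 7.7006%.

7.70%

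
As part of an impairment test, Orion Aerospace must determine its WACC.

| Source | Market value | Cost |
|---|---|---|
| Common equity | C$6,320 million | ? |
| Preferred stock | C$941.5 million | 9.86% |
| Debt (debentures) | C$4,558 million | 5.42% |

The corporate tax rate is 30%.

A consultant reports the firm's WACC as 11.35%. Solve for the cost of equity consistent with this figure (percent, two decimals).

Total capital V = 6320 + 941.5 + 4558 = 11819.5.
Equity weight = 6320/11819.5 = 0.5347.
Preferred weight = 941.5/11819.5 = 0.0797.
Debentures weight = 4558/11819.5 = 0.3856.
Debt contribution = 0.3856 × 5.42% × (1 − 30%) = 1.4631%.
Preferred contribution = 0.0797 × 9.86% = 0.7854%.
Required equity contribution = 11.35% − 2.2485% = 9.1015%.
Re = 9.1015% / 0.5347 = 17.0214%.

17.02%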